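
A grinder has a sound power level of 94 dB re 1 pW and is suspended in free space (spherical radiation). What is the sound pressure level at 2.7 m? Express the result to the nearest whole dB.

74 dB

Free-field spherical radiation: L_p = L_w − 10·log₁₀(4π·r²), r = 2.7 m.
4π·r² = 91.61 m², 10·log₁₀ of that is 19.619 dB.
L_p = 94 − 19.619 = 74.38 dB.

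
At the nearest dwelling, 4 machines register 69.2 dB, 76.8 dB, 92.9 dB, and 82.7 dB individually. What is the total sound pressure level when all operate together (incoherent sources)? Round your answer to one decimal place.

For uncorrelated sources the intensities add, so convert each level to linear form, sum, and take 10·log₁₀ of the total.
Σ 10^(L/10) = 10^(69.2/10) + 10^(76.8/10) + 10^(92.9/10) + 10^(82.7/10) = 2.192e+09.
L_total = 10·log₁₀(2.192e+09) = 93.41 dB.

93.4 dB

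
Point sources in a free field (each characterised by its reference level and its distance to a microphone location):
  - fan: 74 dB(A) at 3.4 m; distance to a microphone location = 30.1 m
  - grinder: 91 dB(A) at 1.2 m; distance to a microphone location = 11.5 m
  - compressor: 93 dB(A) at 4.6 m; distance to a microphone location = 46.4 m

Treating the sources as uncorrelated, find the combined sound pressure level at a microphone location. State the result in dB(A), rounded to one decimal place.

First find each source's level at the receiver (point-source: −20·log₁₀(r/r_ref)), then combine on an intensity basis.
fan: 74 − 20·log₁₀(30.1/3.4) = 74 − 18.94 = 55.06 dB(A).
grinder: 91 − 20·log₁₀(11.5/1.2) = 91 − 19.63 = 71.37 dB(A).
compressor: 93 − 20·log₁₀(46.4/4.6) = 93 − 20.08 = 72.92 dB(A).
Σ 10^(L/10) = 3.364e+07 → L_total = 10·log₁₀(3.364e+07) = 75.27 dB(A).

75.3 dB(A)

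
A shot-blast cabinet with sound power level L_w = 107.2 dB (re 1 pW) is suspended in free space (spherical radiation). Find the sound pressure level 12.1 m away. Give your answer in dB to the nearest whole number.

75 dB

L_p = L_w − 10·log₁₀(4π·r²) with r = 12.1 m.
4π·r² = 1840 m², 10·log₁₀ of that is 32.648 dB.
L_p = 107.2 − 32.648 = 74.55 dB.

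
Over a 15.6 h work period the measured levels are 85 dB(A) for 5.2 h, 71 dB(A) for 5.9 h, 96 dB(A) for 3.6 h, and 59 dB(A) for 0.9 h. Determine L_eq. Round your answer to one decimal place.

L_eq = 10·log₁₀[(1/T)·Σ tᵢ·10^(Lᵢ/10)] with T = 15.6 h.
Σ tᵢ·10^(Lᵢ/10) = 5.2·10^(85/10) + 5.9·10^(71/10) + 3.6·10^(96/10) + 0.9·10^(59/10) = 1.605e+10.
L_eq = 10·log₁₀(1.605e+10/15.6) = 90.12 dB(A).

90.1 dB(A)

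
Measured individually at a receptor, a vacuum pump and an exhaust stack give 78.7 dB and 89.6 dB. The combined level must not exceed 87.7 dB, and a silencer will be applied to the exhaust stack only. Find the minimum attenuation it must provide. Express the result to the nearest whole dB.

The untreated sources together contribute 10^(78.7/10) = 7.413e+07, i.e. 78.70 dB.
To meet 87.7 dB overall, the treated exhaust stack may contribute at most 10^(87.7/10) − 7.413e+07 = 5.147e+08, i.e. 87.12 dB.
Required insertion loss = 89.6 − 87.12 = 2.48 dB.

2 dB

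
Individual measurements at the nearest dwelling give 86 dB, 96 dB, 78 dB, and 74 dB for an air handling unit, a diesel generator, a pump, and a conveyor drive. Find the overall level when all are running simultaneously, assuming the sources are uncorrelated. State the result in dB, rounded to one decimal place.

96.5 dB

For uncorrelated sources the intensities add, so convert each level to linear form, sum, and take 10·log₁₀ of the total.
Σ 10^(L/10) = 10^(86/10) + 10^(96/10) + 10^(78/10) + 10^(74/10) = 4.467e+09.
L_total = 10·log₁₀(4.467e+09) = 96.50 dB.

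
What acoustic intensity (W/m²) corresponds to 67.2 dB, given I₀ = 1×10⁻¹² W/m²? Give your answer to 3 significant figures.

5.25e-06 W/m²

I = I₀·10^(L/10) = 10⁻¹² × 10^(67.2/10) = 10^(-5.280).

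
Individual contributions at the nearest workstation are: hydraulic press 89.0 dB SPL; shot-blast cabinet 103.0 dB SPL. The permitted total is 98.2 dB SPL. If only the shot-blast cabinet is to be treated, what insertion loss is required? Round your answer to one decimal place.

Everything except the shot-blast cabinet sums to 10^(89.0/10) = 7.943e+08 in linear terms, 89.00 dB SPL.
The limit corresponds to 10^(98.2/10) = 6.607e+09; subtracting the fixed part leaves 5.813e+09 for the shot-blast cabinet, i.e. 97.64 dB SPL.
Required insertion loss = 103.0 − 97.64 = 5.36 dB.

5.4 dB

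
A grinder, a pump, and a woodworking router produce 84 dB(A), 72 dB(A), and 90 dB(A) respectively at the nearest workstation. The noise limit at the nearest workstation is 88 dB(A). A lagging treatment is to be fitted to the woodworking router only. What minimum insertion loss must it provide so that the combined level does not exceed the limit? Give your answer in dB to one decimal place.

Fixed contribution from the other sources: Σ 10^(L/10) = 10^(84/10) + 10^(72/10) = 2.670e+08 (84.27 dB(A)).
The limit corresponds to 10^(88/10) = 6.310e+08; subtracting the fixed part leaves 3.639e+08 for the woodworking router, i.e. 85.61 dB(A).
Required insertion loss = 90 − 85.61 = 4.39 dB.

4.4 dB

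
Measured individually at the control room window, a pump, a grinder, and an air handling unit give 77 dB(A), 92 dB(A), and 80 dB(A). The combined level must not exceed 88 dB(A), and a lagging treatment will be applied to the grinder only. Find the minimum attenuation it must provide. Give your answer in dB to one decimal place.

5.2 dB

The untreated sources together contribute 10^(77/10) + 10^(80/10) = 1.501e+08, i.e. 81.76 dB(A).
The limit corresponds to 10^(88/10) = 6.310e+08; subtracting the fixed part leaves 4.808e+08 for the grinder, i.e. 86.82 dB(A).
So the grinder must be reduced from 92 to 86.82 dB(A): IL = 5.18 dB.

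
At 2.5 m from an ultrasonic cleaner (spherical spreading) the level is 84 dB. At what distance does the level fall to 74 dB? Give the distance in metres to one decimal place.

7.9 m

Point-source spreading drops the level by 20·log₁₀(r₂/r₁); inverting, r₂/r₁ = 10^(ΔL/20).
r₂ = 2.5·10^((84−74)/20) = 2.5·10^(10.0/20) = 7.91 m.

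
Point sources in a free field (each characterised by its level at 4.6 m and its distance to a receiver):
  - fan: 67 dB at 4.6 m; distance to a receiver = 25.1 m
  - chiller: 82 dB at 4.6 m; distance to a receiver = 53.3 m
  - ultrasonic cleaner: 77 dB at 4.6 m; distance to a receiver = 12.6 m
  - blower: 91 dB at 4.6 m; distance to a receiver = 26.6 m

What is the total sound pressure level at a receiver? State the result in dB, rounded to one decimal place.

First find each source's level at the receiver (point-source: −20·log₁₀(r/r_ref)), then combine on an intensity basis.
fan: 67 − 20·log₁₀(25.1/4.6) = 67 − 14.74 = 52.26 dB.
chiller: 82 − 20·log₁₀(53.3/4.6) = 82 − 21.28 = 60.72 dB.
ultrasonic cleaner: 77 − 20·log₁₀(12.6/4.6) = 77 − 8.75 = 68.25 dB.
blower: 91 − 20·log₁₀(26.6/4.6) = 91 − 15.24 = 75.76 dB.
Σ 10^(L/10) = 4.568e+07 → L_total = 10·log₁₀(4.568e+07) = 76.60 dB.

76.6 dB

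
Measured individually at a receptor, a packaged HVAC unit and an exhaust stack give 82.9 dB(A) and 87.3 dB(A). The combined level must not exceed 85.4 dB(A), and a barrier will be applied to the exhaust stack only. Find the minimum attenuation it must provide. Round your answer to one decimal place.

5.5 dB

The untreated sources together contribute 10^(82.9/10) = 1.950e+08, i.e. 82.90 dB(A).
The limit corresponds to 10^(85.4/10) = 3.467e+08; subtracting the fixed part leaves 1.518e+08 for the exhaust stack, i.e. 81.81 dB(A).
So the exhaust stack must be reduced from 87.3 to 81.81 dB(A): IL = 5.49 dB.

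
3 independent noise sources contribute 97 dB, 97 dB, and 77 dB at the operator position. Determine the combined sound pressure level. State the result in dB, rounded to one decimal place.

100.0 dB

Incoherent sources combine by intensity addition: L_total = 10·log₁₀(Σ 10^(L_i/10)).
Σ 10^(L/10) = 10^(97/10) + 10^(97/10) + 10^(77/10) = 1.007e+10.
L_total = 10·log₁₀(1.007e+10) = 100.03 dB.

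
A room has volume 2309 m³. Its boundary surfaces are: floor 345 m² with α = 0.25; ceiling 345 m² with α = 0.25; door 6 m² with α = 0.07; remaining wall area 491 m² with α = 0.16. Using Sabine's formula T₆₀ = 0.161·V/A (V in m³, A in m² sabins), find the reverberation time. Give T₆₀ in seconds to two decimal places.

1.48 s

Summing Sᵢαᵢ: 345·0.25 + 345·0.25 + 6·0.07 + 491·0.16 = 251.48 m².
T₆₀ = 0.161 × 2309 / 251.48 = 1.478 s.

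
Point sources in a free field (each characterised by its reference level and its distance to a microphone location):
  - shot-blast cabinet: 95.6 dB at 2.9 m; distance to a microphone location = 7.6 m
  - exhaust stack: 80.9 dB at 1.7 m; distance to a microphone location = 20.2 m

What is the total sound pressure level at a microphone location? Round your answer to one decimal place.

87.2 dB

Apply inverse-square spreading to bring every level to the receiver, then sum 10^(L/10).
shot-blast cabinet: 95.6 − 20·log₁₀(7.6/2.9) = 95.6 − 8.37 = 87.23 dB.
exhaust stack: 80.9 − 20·log₁₀(20.2/1.7) = 80.9 − 21.50 = 59.40 dB.
Σ 10^(L/10) = 5.295e+08 → L_total = 10·log₁₀(5.295e+08) = 87.24 dB.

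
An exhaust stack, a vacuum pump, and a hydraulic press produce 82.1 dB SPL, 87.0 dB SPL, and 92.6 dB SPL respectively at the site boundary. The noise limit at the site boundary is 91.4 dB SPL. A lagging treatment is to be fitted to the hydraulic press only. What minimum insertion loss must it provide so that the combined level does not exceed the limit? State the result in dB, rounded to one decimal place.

Everything except the hydraulic press sums to 10^(82.1/10) + 10^(87.0/10) = 6.634e+08 in linear terms, 88.22 dB SPL.
The limit corresponds to 10^(91.4/10) = 1.380e+09; subtracting the fixed part leaves 7.170e+08 for the hydraulic press, i.e. 88.56 dB SPL.
So the hydraulic press must be reduced from 92.6 to 88.56 dB SPL: IL = 4.04 dB.

4.0 dB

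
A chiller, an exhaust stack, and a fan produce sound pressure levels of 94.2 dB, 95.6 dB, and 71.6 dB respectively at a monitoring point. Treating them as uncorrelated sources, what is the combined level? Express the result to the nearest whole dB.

For uncorrelated sources the intensities add, so convert each level to linear form, sum, and take 10·log₁₀ of the total.
Σ 10^(L/10) = 10^(94.2/10) + 10^(95.6/10) + 10^(71.6/10) = 6.276e+09.
L_total = 10·log₁₀(6.276e+09) = 97.98 dB.

98 dB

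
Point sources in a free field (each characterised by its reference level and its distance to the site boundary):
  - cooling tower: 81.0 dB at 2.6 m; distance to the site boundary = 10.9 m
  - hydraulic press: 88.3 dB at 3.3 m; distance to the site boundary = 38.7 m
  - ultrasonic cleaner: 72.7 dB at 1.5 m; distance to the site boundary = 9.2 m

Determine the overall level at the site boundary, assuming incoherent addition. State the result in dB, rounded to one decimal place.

Apply inverse-square spreading to bring every level to the receiver, then sum 10^(L/10).
cooling tower: 81.0 − 20·log₁₀(10.9/2.6) = 81.0 − 12.45 = 68.55 dB.
hydraulic press: 88.3 − 20·log₁₀(38.7/3.3) = 88.3 − 21.38 = 66.92 dB.
ultrasonic cleaner: 72.7 − 20·log₁₀(9.2/1.5) = 72.7 − 15.75 = 56.95 dB.
Σ 10^(L/10) = 1.257e+07 → L_total = 10·log₁₀(1.257e+07) = 70.99 dB.

71.0 dB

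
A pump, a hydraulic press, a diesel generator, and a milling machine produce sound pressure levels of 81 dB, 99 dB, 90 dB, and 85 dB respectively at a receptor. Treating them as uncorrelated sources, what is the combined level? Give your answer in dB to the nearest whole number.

For uncorrelated sources the intensities add, so convert each level to linear form, sum, and take 10·log₁₀ of the total.
Σ 10^(L/10) = 10^(81/10) + 10^(99/10) + 10^(90/10) + 10^(85/10) = 9.385e+09.
L_total = 10·log₁₀(9.385e+09) = 99.72 dB.

100 dB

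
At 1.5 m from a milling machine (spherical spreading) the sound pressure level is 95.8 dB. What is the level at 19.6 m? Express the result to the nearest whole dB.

73 dB

Spherical spreading from a point source gives a 20·log₁₀(r₂/r₁) drop.
L₂ = 95.8 − 20·log₁₀(19.6/1.5) = 95.8 − 22.323 = 73.48 dB.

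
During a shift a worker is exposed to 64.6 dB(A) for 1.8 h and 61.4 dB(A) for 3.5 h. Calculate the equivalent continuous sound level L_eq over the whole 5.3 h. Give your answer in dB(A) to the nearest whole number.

63 dB(A)

Weight each interval's intensity by its duration and average over T = 5.3 h:
Σ tᵢ·10^(Lᵢ/10) = 1.8·10^(64.6/10) + 3.5·10^(61.4/10) = 1.002e+07.
L_eq = 10·log₁₀(1.002e+07/5.3) = 62.77 dB(A).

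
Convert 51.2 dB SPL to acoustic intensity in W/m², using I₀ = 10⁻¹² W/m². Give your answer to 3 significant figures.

I = I₀·10^(L/10) = 10⁻¹² × 10^(51.2/10) = 10^(-6.880).

1.32e-07 W/m²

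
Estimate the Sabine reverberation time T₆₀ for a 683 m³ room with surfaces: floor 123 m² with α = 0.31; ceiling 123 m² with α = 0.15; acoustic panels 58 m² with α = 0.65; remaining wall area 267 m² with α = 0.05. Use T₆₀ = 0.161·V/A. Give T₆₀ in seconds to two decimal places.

Summing Sᵢαᵢ: 123·0.31 + 123·0.15 + 58·0.65 + 267·0.05 = 107.63 m².
T₆₀ = 0.161·V/A = 0.161·683/107.63 = 1.022 s.

1.02 s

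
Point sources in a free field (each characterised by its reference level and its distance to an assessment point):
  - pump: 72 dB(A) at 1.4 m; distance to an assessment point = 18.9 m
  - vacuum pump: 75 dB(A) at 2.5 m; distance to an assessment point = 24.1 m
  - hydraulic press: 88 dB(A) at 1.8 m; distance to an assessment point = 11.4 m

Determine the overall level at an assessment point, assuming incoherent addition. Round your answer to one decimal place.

Propagate each source to the receiver with L = L_ref − 20·log₁₀(r/r_ref), then add intensities.
pump: 72 − 20·log₁₀(18.9/1.4) = 72 − 22.61 = 49.39 dB(A).
vacuum pump: 75 − 20·log₁₀(24.1/2.5) = 75 − 19.68 = 55.32 dB(A).
hydraulic press: 88 − 20·log₁₀(11.4/1.8) = 88 − 16.03 = 71.97 dB(A).
Σ 10^(L/10) = 1.616e+07 → L_total = 10·log₁₀(1.616e+07) = 72.08 dB(A).

72.1 dB(A)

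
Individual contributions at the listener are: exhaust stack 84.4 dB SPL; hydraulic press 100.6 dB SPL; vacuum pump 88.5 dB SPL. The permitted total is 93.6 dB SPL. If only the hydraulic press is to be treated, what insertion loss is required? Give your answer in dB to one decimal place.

9.4 dB

Fixed contribution from the other sources: Σ 10^(L/10) = 10^(84.4/10) + 10^(88.5/10) = 9.834e+08 (89.93 dB SPL).
To meet 93.6 dB SPL overall, the treated hydraulic press may contribute at most 10^(93.6/10) − 9.834e+08 = 1.307e+09, i.e. 91.16 dB SPL.
Required insertion loss = 100.6 − 91.16 = 9.44 dB.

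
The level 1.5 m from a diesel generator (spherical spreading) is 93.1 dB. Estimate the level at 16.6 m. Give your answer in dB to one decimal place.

Point-source attenuation: ΔL = 20·log₁₀(r₂/r₁) = 20·log₁₀(16.6/1.5) = 20.880 dB.
L₂ = 93.1 − 20·log₁₀(16.6/1.5) = 93.1 − 20.880 = 72.22 dB.

72.2 dB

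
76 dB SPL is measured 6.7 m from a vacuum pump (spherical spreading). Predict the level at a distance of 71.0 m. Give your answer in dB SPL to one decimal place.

Spherical spreading from a point source gives a 20·log₁₀(r₂/r₁) drop.
L₂ = 76 − 20·log₁₀(71.0/6.7) = 76 − 20.504 = 55.50 dB SPL.

55.5 dB SPL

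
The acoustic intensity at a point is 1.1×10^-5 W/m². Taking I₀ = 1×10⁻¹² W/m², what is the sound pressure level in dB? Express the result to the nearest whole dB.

L = 10·log₁₀(I/I₀) = 10·log₁₀(1.1×10^-5/10⁻¹²) = 10·log₁₀(1.1×10^7).
L = 10·(0.0414 + 7) = 70.41 dB.

70 dB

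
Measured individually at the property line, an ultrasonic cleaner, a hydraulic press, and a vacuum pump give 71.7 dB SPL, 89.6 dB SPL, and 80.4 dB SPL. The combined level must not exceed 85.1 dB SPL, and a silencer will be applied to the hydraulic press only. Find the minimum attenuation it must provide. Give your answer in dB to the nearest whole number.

7 dB

Fixed contribution from the other sources: Σ 10^(L/10) = 10^(71.7/10) + 10^(80.4/10) = 1.244e+08 (80.95 dB SPL).
The limit corresponds to 10^(85.1/10) = 3.236e+08; subtracting the fixed part leaves 1.992e+08 for the hydraulic press, i.e. 82.99 dB SPL.
So the hydraulic press must be reduced from 89.6 to 82.99 dB SPL: IL = 6.61 dB.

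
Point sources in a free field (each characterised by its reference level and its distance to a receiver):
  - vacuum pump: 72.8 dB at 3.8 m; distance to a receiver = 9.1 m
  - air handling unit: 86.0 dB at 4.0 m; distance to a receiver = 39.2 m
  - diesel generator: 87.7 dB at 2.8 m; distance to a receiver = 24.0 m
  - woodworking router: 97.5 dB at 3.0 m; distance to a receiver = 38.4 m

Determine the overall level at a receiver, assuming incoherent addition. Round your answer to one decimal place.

Propagate each source to the receiver with L = L_ref − 20·log₁₀(r/r_ref), then add intensities.
vacuum pump: 72.8 − 20·log₁₀(9.1/3.8) = 72.8 − 7.59 = 65.21 dB.
air handling unit: 86.0 − 20·log₁₀(39.2/4.0) = 86.0 − 19.82 = 66.18 dB.
diesel generator: 87.7 − 20·log₁₀(24.0/2.8) = 87.7 − 18.66 = 69.04 dB.
woodworking router: 97.5 − 20·log₁₀(38.4/3.0) = 97.5 − 22.14 = 75.36 dB.
Σ 10^(L/10) = 4.981e+07 → L_total = 10·log₁₀(4.981e+07) = 76.97 dB.

77.0 dB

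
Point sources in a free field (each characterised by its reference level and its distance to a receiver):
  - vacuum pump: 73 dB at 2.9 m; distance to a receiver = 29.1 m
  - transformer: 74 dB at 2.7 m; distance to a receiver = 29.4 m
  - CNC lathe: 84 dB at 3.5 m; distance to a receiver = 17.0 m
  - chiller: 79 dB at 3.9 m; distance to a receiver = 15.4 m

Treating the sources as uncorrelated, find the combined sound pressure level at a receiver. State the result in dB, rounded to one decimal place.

72.1 dB

Apply inverse-square spreading to bring every level to the receiver, then sum 10^(L/10).
vacuum pump: 73 − 20·log₁₀(29.1/2.9) = 73 − 20.03 = 52.97 dB.
transformer: 74 − 20·log₁₀(29.4/2.7) = 74 − 20.74 = 53.26 dB.
CNC lathe: 84 − 20·log₁₀(17.0/3.5) = 84 − 13.73 = 70.27 dB.
chiller: 79 − 20·log₁₀(15.4/3.9) = 79 − 11.93 = 67.07 dB.
Σ 10^(L/10) = 1.615e+07 → L_total = 10·log₁₀(1.615e+07) = 72.08 dB.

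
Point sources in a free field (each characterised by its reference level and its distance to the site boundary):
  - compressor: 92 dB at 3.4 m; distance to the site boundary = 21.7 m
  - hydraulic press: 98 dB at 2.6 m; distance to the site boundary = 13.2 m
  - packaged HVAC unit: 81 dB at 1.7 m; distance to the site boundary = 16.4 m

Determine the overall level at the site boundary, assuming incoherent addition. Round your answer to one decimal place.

First find each source's level at the receiver (point-source: −20·log₁₀(r/r_ref)), then combine on an intensity basis.
compressor: 92 − 20·log₁₀(21.7/3.4) = 92 − 16.10 = 75.90 dB.
hydraulic press: 98 − 20·log₁₀(13.2/2.6) = 98 − 14.11 = 83.89 dB.
packaged HVAC unit: 81 − 20·log₁₀(16.4/1.7) = 81 − 19.69 = 61.31 dB.
Σ 10^(L/10) = 2.851e+08 → L_total = 10·log₁₀(2.851e+08) = 84.55 dB.

84.5 dB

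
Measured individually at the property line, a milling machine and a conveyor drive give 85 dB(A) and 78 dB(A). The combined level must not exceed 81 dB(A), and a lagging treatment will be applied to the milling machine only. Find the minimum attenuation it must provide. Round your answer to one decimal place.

Everything except the milling machine sums to 10^(78/10) = 6.310e+07 in linear terms, 78.00 dB(A).
The limit corresponds to 10^(81/10) = 1.259e+08; subtracting the fixed part leaves 6.280e+07 for the milling machine, i.e. 77.98 dB(A).
Required insertion loss = 85 − 77.98 = 7.02 dB.

7.0 dB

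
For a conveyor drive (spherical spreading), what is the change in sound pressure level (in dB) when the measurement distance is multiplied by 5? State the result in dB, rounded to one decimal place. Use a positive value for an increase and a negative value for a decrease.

-14.0 dB

A point source loses 6 dB per doubling of distance; generally ΔL = −20·log₁₀(r₂/r₁).
ΔL = −20·log₁₀(5) = -13.98 dB.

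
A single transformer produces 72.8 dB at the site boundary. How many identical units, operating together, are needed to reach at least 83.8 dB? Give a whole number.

N identical sources give L₁ + 10·log₁₀ N, so require 10·log₁₀ N ≥ 83.8 − 72.8 = 11.0 dB.
N ≥ 10^(11.0/10) = 12.589, so N = 13.

13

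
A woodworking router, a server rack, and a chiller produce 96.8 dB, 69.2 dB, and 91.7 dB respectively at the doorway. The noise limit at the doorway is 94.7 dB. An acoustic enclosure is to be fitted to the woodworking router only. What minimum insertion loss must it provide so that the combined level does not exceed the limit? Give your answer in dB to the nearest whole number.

5 dB

Fixed contribution from the other sources: Σ 10^(L/10) = 10^(69.2/10) + 10^(91.7/10) = 1.487e+09 (91.72 dB).
To meet 94.7 dB overall, the treated woodworking router may contribute at most 10^(94.7/10) − 1.487e+09 = 1.464e+09, i.e. 91.65 dB.
Required insertion loss = 96.8 − 91.65 = 5.15 dB.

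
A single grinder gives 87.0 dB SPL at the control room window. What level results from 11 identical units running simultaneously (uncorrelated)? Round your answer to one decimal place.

97.4 dB SPL

With 11 equal, uncorrelated contributions the intensity is 11× that of one unit, giving a rise of 10·log₁₀ 11.
L_total = 87.0 + 10·log₁₀(11) = 87.0 + 10.414 = 97.41 dB SPL.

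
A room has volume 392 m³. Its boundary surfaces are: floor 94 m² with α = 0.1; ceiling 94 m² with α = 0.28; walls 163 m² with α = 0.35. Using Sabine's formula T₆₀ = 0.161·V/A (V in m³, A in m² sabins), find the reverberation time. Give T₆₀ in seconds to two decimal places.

Total absorption A = 94·0.1 + 94·0.28 + 163·0.35 = 92.77 m² sabins.
T₆₀ = 0.161·V/A = 0.161·392/92.77 = 0.680 s.

0.68 s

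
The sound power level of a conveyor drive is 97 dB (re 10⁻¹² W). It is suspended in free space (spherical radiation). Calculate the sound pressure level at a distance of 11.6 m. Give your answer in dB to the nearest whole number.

L_p = L_w − 10·log₁₀(4π·r²) with r = 11.6 m.
4π·r² = 1691 m², 10·log₁₀ of that is 32.281 dB.
L_p = 97 − 32.281 = 64.72 dB.

65 dB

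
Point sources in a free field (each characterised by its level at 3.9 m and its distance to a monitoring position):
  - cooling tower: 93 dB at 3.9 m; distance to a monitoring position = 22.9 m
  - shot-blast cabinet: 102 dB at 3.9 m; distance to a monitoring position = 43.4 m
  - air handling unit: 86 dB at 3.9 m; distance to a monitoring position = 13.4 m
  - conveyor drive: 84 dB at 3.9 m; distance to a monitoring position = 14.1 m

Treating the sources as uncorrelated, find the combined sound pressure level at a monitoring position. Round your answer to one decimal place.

83.8 dB

First find each source's level at the receiver (point-source: −20·log₁₀(r/r_ref)), then combine on an intensity basis.
cooling tower: 93 − 20·log₁₀(22.9/3.9) = 93 − 15.38 = 77.62 dB.
shot-blast cabinet: 102 − 20·log₁₀(43.4/3.9) = 102 − 20.93 = 81.07 dB.
air handling unit: 86 − 20·log₁₀(13.4/3.9) = 86 − 10.72 = 75.28 dB.
conveyor drive: 84 − 20·log₁₀(14.1/3.9) = 84 − 11.16 = 72.84 dB.
Σ 10^(L/10) = 2.388e+08 → L_total = 10·log₁₀(2.388e+08) = 83.78 dB.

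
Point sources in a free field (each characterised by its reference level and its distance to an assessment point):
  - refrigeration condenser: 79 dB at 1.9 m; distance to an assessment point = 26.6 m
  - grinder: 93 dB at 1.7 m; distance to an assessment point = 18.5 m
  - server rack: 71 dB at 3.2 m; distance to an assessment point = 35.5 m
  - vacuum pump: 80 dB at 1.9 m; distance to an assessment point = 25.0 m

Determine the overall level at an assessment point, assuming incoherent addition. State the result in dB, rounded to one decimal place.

72.5 dB

First find each source's level at the receiver (point-source: −20·log₁₀(r/r_ref)), then combine on an intensity basis.
refrigeration condenser: 79 − 20·log₁₀(26.6/1.9) = 79 − 22.92 = 56.08 dB.
grinder: 93 − 20·log₁₀(18.5/1.7) = 93 − 20.73 = 72.27 dB.
server rack: 71 − 20·log₁₀(35.5/3.2) = 71 − 20.90 = 50.10 dB.
vacuum pump: 80 − 20·log₁₀(25.0/1.9) = 80 − 22.38 = 57.62 dB.
Σ 10^(L/10) = 1.793e+07 → L_total = 10·log₁₀(1.793e+07) = 72.54 dB.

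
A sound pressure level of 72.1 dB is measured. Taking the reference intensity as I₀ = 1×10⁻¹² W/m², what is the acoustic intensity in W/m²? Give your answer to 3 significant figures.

I/I₀ = 10^(72.1/10) = 1.622e+07, so I = 1.622e+07 × 10⁻¹² W/m².

1.62e-05 W/m²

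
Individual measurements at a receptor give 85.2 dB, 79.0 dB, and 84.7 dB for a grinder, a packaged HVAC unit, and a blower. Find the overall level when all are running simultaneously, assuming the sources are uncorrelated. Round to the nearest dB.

Incoherent sources combine by intensity addition: L_total = 10·log₁₀(Σ 10^(L_i/10)).
Σ 10^(L/10) = 10^(85.2/10) + 10^(79.0/10) + 10^(84.7/10) = 7.057e+08.
L_total = 10·log₁₀(7.057e+08) = 88.49 dB.

88 dB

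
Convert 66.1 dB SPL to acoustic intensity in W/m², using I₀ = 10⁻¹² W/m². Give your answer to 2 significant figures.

L = 10·log₁₀(I/I₀) ⇒ I = I₀·10^(L/10) = 10⁻¹² × 10^6.61.

4.1e-06 W/m²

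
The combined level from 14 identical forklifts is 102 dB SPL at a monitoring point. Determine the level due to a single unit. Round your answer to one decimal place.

For N identical incoherent sources L_total = L₁ + 10·log₁₀ N, so L₁ = 102 − 10·log₁₀(14) = 102 − 11.461.

90.5 dB SPL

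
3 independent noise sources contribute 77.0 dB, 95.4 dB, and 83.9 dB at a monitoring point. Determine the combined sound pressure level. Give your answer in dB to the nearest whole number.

Incoherent sources combine by intensity addition: L_total = 10·log₁₀(Σ 10^(L_i/10)).
Σ 10^(L/10) = 10^(77.0/10) + 10^(95.4/10) + 10^(83.9/10) = 3.763e+09.
L_total = 10·log₁₀(3.763e+09) = 95.76 dB.

96 dB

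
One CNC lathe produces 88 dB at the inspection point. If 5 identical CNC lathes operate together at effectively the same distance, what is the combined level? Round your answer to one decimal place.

L_total = L₁ + 10·log₁₀ N for N identical incoherent sources.
L_total = 88 + 10·log₁₀(5) = 88 + 6.990 = 94.99 dB.

95.0 dB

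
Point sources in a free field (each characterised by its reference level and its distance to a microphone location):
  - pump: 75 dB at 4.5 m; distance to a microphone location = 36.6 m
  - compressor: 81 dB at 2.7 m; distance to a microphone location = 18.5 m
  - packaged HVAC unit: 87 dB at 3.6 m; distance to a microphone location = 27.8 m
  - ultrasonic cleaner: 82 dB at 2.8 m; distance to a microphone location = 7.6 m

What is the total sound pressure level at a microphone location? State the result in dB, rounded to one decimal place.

75.2 dB

Apply inverse-square spreading to bring every level to the receiver, then sum 10^(L/10).
pump: 75 − 20·log₁₀(36.6/4.5) = 75 − 18.21 = 56.79 dB.
compressor: 81 − 20·log₁₀(18.5/2.7) = 81 − 16.72 = 64.28 dB.
packaged HVAC unit: 87 − 20·log₁₀(27.8/3.6) = 87 − 17.75 = 69.25 dB.
ultrasonic cleaner: 82 − 20·log₁₀(7.6/2.8) = 82 − 8.67 = 73.33 dB.
Σ 10^(L/10) = 3.308e+07 → L_total = 10·log₁₀(3.308e+07) = 75.20 dB.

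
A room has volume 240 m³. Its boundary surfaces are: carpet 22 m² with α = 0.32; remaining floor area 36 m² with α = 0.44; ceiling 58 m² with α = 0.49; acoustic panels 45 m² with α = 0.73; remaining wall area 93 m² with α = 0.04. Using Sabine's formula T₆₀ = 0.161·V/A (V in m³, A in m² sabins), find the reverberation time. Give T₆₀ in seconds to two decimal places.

0.44 s

A = Σ Sᵢαᵢ = 22·0.32 + 36·0.44 + 58·0.49 + 45·0.73 + 93·0.04 = 87.87 m².
T₆₀ = 0.161·V/A = 0.161·240/87.87 = 0.440 s.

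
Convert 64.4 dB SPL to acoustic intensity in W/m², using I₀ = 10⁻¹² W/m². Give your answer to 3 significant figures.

L = 10·log₁₀(I/I₀) ⇒ I = I₀·10^(L/10) = 10⁻¹² × 10^6.44.

2.75e-06 W/m²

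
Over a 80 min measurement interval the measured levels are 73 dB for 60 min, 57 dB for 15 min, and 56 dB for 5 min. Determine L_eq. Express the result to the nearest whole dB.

Weight each interval's intensity by its duration and average over T = 80 min:
Σ tᵢ·10^(Lᵢ/10) = 60·10^(73/10) + 15·10^(57/10) + 5·10^(56/10) = 1.207e+09.
L_eq = 10·log₁₀(1.207e+09/80) = 71.78 dB.

72 dB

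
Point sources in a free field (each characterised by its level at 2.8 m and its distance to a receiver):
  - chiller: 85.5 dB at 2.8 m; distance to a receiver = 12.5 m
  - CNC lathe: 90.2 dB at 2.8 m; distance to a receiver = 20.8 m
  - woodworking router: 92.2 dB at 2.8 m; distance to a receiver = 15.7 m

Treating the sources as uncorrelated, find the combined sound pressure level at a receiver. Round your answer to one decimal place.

79.5 dB

Apply inverse-square spreading to bring every level to the receiver, then sum 10^(L/10).
chiller: 85.5 − 20·log₁₀(12.5/2.8) = 85.5 − 13.00 = 72.50 dB.
CNC lathe: 90.2 − 20·log₁₀(20.8/2.8) = 90.2 − 17.42 = 72.78 dB.
woodworking router: 92.2 − 20·log₁₀(15.7/2.8) = 92.2 − 14.97 = 77.23 dB.
Σ 10^(L/10) = 8.956e+07 → L_total = 10·log₁₀(8.956e+07) = 79.52 dB.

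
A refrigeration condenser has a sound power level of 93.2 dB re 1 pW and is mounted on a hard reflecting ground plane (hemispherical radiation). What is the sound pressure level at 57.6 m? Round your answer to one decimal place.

The power spreads over a hemisphere of area 2π·r², so L_p = L_w − 10·log₁₀(2π·r²).
2π·r² = 2.085e+04 m², 10·log₁₀ of that is 43.190 dB.
L_p = 93.2 − 43.190 = 50.01 dB.

50.0 dB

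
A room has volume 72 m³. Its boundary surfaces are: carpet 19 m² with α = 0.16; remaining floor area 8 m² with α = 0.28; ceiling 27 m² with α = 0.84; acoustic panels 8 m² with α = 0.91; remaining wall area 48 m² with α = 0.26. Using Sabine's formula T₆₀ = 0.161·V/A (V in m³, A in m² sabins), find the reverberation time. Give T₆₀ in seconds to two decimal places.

A = Σ Sᵢαᵢ = 19·0.16 + 8·0.28 + 27·0.84 + 8·0.91 + 48·0.26 = 47.72 m².
T₆₀ = 0.161·V/A = 0.161·72/47.72 = 0.243 s.

0.24 s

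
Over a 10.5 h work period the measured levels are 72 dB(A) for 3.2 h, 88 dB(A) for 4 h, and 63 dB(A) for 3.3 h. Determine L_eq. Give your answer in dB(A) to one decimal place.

The energy average is taken in the linear domain: L_eq = 10·log₁₀[(Σ tᵢ·10^(Lᵢ/10))/T], T = 10.5 h.
Σ tᵢ·10^(Lᵢ/10) = 3.2·10^(72/10) + 4·10^(88/10) + 3.3·10^(63/10) = 2.581e+09.
L_eq = 10·log₁₀(2.581e+09/10.5) = 83.91 dB(A).

83.9 dB(A)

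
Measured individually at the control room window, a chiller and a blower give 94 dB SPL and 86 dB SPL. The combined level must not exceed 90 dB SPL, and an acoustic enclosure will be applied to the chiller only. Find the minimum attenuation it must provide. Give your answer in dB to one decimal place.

The untreated sources together contribute 10^(86/10) = 3.981e+08, i.e. 86.00 dB SPL.
To meet 90 dB SPL overall, the treated chiller may contribute at most 10^(90/10) − 3.981e+08 = 6.019e+08, i.e. 87.80 dB SPL.
Required insertion loss = 94 − 87.80 = 6.20 dB.

6.2 dB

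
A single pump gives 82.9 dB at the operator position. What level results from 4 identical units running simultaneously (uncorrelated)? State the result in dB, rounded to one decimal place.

88.9 dB

With 4 equal, uncorrelated contributions the intensity is 4× that of one unit, giving a rise of 10·log₁₀ 4.
L_total = 82.9 + 10·log₁₀(4) = 82.9 + 6.021 = 88.92 dB.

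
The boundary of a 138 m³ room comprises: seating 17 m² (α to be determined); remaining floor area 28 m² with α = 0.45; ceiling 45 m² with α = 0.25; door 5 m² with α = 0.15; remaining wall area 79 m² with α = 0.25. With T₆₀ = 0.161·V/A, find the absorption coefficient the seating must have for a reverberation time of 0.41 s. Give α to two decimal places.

Required total absorption A = 0.161·138/0.41 = 54.19 m².
Absorption from the other surfaces = 28·0.45 + 45·0.25 + 5·0.15 + 79·0.25 = 44.35 m², so the seating must supply 9.84 m² over 17 m².
α = 9.84/17 = 0.579.

0.58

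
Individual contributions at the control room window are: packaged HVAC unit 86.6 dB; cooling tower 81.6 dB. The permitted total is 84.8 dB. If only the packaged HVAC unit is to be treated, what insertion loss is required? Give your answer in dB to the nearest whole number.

5 dB

Everything except the packaged HVAC unit sums to 10^(81.6/10) = 1.445e+08 in linear terms, 81.60 dB.
The limit corresponds to 10^(84.8/10) = 3.020e+08; subtracting the fixed part leaves 1.575e+08 for the packaged HVAC unit, i.e. 81.97 dB.
So the packaged HVAC unit must be reduced from 86.6 to 81.97 dB: IL = 4.63 dB.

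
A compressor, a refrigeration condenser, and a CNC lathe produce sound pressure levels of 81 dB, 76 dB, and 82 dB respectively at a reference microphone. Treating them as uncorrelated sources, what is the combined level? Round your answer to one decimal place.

85.1 dB

For uncorrelated sources the intensities add, so convert each level to linear form, sum, and take 10·log₁₀ of the total.
Σ 10^(L/10) = 10^(81/10) + 10^(76/10) + 10^(82/10) = 3.242e+08.
L_total = 10·log₁₀(3.242e+08) = 85.11 dB.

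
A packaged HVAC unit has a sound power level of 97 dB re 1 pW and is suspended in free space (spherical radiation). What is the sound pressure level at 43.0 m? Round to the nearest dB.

Free-field spherical radiation: L_p = L_w − 10·log₁₀(4π·r²), r = 43.0 m.
4π·r² = 2.324e+04 m², 10·log₁₀ of that is 43.661 dB.
L_p = 97 − 43.661 = 53.34 dB.

53 dB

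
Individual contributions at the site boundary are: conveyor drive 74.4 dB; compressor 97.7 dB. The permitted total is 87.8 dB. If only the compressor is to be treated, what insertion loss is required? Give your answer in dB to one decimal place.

10.1 dB

Everything except the compressor sums to 10^(74.4/10) = 2.754e+07 in linear terms, 74.40 dB.
The limit corresponds to 10^(87.8/10) = 6.026e+08; subtracting the fixed part leaves 5.750e+08 for the compressor, i.e. 87.60 dB.
Required insertion loss = 97.7 − 87.60 = 10.10 dB.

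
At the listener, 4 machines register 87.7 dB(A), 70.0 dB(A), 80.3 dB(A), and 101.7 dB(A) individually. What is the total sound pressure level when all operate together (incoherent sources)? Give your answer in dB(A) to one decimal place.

101.9 dB(A)

Incoherent sources combine by intensity addition: L_total = 10·log₁₀(Σ 10^(L_i/10)).
Σ 10^(L/10) = 10^(87.7/10) + 10^(70.0/10) + 10^(80.3/10) + 10^(101.7/10) = 1.550e+10.
L_total = 10·log₁₀(1.550e+10) = 101.90 dB(A).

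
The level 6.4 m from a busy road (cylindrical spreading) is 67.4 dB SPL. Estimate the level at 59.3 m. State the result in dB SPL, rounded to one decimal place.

57.7 dB SPL

For a line source, L₂ = L₁ − 10·log₁₀(r₂/r₁).
L₂ = 67.4 − 10·log₁₀(59.3/6.4) = 67.4 − 9.669 = 57.73 dB SPL.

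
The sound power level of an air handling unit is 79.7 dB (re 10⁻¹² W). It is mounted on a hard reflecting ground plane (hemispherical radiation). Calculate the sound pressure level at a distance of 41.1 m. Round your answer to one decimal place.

39.4 dB

The power spreads over a hemisphere of area 2π·r², so L_p = L_w − 10·log₁₀(2π·r²).
2π·r² = 1.061e+04 m², 10·log₁₀ of that is 40.259 dB.
L_p = 79.7 − 40.259 = 39.44 dB.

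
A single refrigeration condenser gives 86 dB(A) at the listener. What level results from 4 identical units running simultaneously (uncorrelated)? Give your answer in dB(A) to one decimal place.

N identical incoherent sources raise the level by 10·log₁₀ N.
L_total = 86 + 10·log₁₀(4) = 86 + 6.021 = 92.02 dB(A).

92.0 dB(A)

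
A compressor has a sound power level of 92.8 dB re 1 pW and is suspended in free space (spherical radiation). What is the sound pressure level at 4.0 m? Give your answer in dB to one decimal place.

L_p = L_w − 10·log₁₀(4π·r²) with r = 4.0 m.
4π·r² = 201.1 m², 10·log₁₀ of that is 23.033 dB.
L_p = 92.8 − 23.033 = 69.77 dB.

69.8 dB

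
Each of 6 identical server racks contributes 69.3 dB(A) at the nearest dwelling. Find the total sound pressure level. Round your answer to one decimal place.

77.1 dB(A)

L_total = L₁ + 10·log₁₀ N for N identical incoherent sources.
L_total = 69.3 + 10·log₁₀(6) = 69.3 + 7.782 = 77.08 dB(A).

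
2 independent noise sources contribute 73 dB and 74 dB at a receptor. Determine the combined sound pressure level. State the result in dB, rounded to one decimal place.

For uncorrelated sources the intensities add, so convert each level to linear form, sum, and take 10·log₁₀ of the total.
Σ 10^(L/10) = 10^(73/10) + 10^(74/10) = 4.507e+07.
L_total = 10·log₁₀(4.507e+07) = 76.54 dB.

76.5 dB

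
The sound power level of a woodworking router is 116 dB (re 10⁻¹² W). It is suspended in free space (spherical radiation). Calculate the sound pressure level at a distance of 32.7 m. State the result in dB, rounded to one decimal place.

74.7 dB

Free-field spherical radiation: L_p = L_w − 10·log₁₀(4π·r²), r = 32.7 m.
4π·r² = 1.344e+04 m², 10·log₁₀ of that is 41.283 dB.
L_p = 116 − 41.283 = 74.72 dB.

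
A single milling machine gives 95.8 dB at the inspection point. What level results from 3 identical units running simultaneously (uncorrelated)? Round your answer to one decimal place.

L_total = L₁ + 10·log₁₀ N for N identical incoherent sources.
L_total = 95.8 + 10·log₁₀(3) = 95.8 + 4.771 = 100.57 dB.

100.6 dB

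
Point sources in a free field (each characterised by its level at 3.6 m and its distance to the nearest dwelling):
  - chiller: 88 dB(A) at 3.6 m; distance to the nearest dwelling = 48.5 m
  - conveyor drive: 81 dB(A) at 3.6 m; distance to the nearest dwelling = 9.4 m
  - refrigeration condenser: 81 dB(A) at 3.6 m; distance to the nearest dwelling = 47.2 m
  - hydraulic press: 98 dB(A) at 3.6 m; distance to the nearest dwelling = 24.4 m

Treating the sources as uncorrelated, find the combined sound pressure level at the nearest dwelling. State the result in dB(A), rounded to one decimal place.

First find each source's level at the receiver (point-source: −20·log₁₀(r/r_ref)), then combine on an intensity basis.
chiller: 88 − 20·log₁₀(48.5/3.6) = 88 − 22.59 = 65.41 dB(A).
conveyor drive: 81 − 20·log₁₀(9.4/3.6) = 81 − 8.34 = 72.66 dB(A).
refrigeration condenser: 81 − 20·log₁₀(47.2/3.6) = 81 − 22.35 = 58.65 dB(A).
hydraulic press: 98 − 20·log₁₀(24.4/3.6) = 98 − 16.62 = 81.38 dB(A).
Σ 10^(L/10) = 1.600e+08 → L_total = 10·log₁₀(1.600e+08) = 82.04 dB(A).

82.0 dB(A)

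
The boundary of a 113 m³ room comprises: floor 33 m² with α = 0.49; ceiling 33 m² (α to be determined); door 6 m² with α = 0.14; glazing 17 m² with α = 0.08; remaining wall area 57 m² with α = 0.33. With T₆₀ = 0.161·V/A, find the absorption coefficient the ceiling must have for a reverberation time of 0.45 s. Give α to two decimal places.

From T₆₀ = 0.161·V/A, the target T₆₀ = 0.45 s needs A = 0.161·113/0.45 = 40.43 m².
Absorption from the other surfaces = 33·0.49 + 6·0.14 + 17·0.08 + 57·0.33 = 37.18 m², so the ceiling must supply 3.25 m² over 33 m².
α = 3.25/33 = 0.098.

0.10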